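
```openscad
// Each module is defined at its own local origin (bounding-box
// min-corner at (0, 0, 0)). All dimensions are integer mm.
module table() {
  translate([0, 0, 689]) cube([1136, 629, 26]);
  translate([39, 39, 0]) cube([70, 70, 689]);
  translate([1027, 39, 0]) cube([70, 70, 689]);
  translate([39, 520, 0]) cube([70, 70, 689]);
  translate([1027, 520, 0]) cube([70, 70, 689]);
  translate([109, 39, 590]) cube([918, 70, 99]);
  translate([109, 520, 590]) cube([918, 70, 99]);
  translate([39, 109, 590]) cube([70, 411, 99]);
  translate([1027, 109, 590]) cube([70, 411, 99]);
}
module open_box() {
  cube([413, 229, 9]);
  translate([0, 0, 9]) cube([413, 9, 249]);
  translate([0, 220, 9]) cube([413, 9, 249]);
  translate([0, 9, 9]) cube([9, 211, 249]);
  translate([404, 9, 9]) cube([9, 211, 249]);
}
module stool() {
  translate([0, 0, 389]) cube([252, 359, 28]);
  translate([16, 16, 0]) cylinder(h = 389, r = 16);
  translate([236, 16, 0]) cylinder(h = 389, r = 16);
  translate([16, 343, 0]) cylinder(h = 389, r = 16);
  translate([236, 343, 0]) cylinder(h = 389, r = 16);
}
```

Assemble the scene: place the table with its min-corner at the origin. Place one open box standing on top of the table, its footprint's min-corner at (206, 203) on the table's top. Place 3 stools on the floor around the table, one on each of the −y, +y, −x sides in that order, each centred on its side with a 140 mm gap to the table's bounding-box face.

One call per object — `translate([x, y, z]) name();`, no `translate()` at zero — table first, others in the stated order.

table();
translate([206, 203, 715]) open_box();
translate([442, -499, 0]) stool();
translate([442, 769, 0]) stool();
translate([-392, 135, 0]) stool();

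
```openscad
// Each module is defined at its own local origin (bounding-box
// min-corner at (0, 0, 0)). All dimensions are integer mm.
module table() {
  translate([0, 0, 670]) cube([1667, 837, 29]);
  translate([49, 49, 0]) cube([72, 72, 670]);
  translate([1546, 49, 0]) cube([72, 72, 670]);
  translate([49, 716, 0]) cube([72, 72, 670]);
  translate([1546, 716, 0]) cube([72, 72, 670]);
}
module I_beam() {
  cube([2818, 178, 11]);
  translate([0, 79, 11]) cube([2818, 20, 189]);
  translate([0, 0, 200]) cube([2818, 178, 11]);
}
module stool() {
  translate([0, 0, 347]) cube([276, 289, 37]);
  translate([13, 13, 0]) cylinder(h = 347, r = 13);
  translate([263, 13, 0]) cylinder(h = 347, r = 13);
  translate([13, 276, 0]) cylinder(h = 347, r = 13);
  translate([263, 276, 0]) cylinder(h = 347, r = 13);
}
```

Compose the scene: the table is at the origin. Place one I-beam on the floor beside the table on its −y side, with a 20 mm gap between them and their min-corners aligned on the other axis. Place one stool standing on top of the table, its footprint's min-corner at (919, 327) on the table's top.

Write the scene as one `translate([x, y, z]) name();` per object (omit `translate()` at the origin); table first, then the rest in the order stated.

table();
translate([0, -198, 0]) I_beam();
translate([919, 327, 699]) stool();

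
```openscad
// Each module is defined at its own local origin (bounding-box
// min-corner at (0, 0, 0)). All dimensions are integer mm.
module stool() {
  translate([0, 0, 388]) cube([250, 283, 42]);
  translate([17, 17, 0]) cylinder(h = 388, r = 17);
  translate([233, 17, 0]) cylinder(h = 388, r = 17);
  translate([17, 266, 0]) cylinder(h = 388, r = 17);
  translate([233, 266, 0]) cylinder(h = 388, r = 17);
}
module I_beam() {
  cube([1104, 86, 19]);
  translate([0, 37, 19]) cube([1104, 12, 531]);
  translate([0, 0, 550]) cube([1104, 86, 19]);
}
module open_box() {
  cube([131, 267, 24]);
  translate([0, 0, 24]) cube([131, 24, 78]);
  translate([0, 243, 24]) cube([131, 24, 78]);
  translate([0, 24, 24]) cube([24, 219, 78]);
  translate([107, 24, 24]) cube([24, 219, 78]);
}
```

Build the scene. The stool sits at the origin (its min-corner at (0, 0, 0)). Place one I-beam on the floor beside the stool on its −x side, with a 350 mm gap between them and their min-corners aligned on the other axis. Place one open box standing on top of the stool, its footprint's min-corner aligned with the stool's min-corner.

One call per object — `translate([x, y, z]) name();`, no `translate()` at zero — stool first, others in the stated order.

stool();
translate([-1454, 0, 0]) I_beam();
translate([0, 0, 430]) open_box();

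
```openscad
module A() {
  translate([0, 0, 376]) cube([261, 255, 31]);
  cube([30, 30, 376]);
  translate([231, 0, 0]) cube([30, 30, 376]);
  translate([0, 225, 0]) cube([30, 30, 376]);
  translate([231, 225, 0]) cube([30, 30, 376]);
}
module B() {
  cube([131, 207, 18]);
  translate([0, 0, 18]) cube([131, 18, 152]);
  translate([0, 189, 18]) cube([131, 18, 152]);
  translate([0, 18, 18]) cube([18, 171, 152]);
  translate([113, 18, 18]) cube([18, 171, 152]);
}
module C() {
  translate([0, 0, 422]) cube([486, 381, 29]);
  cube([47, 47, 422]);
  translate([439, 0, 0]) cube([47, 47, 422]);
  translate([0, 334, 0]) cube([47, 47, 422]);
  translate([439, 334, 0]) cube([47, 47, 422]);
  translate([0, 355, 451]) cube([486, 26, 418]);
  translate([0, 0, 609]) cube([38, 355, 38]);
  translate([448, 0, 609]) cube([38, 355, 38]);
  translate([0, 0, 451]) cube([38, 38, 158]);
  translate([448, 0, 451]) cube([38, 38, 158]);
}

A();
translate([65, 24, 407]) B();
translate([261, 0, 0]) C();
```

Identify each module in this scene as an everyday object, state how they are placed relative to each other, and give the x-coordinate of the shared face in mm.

The stool's +x face and the chair's −x face are both at x = 261 mm.

A is a stool. B is an open box. C is a chair. The open box is on top of the stool, centred. The chair is against the stool's +x side, with their −y faces flush. The x-coordinate of the shared face is 261 mm.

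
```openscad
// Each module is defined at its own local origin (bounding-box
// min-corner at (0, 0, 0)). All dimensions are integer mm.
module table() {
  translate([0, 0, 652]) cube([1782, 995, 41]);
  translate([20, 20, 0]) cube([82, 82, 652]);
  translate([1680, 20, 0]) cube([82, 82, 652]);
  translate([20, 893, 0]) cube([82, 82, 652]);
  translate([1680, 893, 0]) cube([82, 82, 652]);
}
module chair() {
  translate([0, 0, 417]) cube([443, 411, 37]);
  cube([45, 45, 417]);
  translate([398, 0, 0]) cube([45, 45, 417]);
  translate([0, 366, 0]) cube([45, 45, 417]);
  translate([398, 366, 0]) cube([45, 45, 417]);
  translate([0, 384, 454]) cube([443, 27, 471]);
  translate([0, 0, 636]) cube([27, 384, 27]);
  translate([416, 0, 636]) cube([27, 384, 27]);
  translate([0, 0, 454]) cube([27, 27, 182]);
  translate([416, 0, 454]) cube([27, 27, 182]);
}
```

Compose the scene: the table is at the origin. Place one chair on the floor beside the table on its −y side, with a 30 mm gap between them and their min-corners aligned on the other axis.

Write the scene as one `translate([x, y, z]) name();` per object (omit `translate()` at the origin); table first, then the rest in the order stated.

table();
translate([0, -441, 0]) chair();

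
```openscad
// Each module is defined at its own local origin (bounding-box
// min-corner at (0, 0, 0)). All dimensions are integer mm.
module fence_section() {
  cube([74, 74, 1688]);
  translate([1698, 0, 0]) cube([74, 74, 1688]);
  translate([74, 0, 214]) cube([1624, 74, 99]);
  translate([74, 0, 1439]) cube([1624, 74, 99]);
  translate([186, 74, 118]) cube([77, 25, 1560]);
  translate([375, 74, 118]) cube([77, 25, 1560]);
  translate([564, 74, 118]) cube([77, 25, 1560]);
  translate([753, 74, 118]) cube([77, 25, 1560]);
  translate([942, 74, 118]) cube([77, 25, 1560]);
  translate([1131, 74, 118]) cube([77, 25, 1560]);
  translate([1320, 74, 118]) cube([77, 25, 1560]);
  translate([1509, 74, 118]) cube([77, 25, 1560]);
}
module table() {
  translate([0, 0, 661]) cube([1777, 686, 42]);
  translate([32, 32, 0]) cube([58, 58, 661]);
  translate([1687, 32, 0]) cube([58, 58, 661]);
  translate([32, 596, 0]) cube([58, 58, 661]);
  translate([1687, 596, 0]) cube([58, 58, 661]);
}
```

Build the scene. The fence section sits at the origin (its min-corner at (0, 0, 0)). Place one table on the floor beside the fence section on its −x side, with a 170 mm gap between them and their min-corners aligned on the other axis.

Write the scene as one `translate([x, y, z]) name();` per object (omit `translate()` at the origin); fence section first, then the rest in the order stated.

fence_section();
translate([-1947, 0, 0]) table();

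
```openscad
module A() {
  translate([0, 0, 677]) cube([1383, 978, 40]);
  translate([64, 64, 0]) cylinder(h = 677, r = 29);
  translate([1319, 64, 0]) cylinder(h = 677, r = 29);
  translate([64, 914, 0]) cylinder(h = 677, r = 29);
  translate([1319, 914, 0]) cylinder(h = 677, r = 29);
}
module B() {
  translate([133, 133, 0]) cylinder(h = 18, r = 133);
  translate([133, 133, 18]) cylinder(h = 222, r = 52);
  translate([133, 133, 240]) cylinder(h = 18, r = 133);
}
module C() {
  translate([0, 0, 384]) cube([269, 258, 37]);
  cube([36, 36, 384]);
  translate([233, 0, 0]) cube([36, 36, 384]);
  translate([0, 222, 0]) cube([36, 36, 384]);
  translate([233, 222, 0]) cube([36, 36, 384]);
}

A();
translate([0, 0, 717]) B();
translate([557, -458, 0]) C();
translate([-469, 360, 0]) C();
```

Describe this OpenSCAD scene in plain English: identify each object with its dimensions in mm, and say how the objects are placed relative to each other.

A is a table: top 1383 mm (x) × 978 mm (y), 40 mm thick, upper face at z = 717 mm, on four round legs of 58 mm diameter, each leg's bounding box inset 35 mm from the nearest pair of top edges, running from z = 0 to the bottom of the top.

B is a spool: two coaxial disc flanges of radius 133 mm and thickness 18 mm, joined by a core cylinder of radius 52 mm and height 222 mm. The lower flange rests on z = 0 and the three cylinders share a vertical axis.

C is a simple wooden stool: a rectangular seat 269 mm (x) by 258 mm (y), 37 mm thick, top face at z = 421 mm, on four square legs, each 36×36 mm in cross-section. The legs rest on z = 0, each flush with a corner of the seat.

The spool is on top of the table. Two stools sit around the table at the −y, −x sides.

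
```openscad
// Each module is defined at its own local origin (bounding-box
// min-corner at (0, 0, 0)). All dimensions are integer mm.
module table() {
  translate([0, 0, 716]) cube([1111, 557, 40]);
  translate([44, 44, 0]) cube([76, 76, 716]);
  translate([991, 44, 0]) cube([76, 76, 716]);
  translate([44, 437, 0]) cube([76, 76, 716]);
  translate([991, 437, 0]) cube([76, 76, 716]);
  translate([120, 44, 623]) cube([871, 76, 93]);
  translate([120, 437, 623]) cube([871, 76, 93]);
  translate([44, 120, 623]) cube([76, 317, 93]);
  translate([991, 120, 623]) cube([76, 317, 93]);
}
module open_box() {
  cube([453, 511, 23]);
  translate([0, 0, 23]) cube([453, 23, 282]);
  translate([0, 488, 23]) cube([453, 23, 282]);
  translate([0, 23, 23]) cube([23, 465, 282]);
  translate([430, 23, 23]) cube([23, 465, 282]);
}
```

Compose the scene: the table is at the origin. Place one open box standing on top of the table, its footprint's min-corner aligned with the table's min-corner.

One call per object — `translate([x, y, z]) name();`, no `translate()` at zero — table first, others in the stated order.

table();
translate([0, 0, 756]) open_box();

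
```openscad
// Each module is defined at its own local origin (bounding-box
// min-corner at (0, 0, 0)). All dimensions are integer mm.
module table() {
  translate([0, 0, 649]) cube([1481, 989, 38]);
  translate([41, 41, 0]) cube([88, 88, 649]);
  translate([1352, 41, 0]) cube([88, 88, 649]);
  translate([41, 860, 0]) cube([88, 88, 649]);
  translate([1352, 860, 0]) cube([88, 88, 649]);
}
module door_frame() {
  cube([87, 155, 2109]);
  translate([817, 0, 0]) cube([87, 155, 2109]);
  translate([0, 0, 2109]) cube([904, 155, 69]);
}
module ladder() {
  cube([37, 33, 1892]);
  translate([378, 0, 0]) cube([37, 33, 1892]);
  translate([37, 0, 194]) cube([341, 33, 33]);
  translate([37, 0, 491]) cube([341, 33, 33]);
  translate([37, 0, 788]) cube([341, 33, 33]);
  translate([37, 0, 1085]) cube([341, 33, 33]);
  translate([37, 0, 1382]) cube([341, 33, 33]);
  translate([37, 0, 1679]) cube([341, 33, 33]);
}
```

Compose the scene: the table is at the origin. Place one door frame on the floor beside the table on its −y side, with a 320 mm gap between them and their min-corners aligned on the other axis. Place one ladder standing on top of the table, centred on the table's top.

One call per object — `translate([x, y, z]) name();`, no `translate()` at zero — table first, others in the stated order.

table();
translate([0, -475, 0]) door_frame();
translate([533, 478, 687]) ladder();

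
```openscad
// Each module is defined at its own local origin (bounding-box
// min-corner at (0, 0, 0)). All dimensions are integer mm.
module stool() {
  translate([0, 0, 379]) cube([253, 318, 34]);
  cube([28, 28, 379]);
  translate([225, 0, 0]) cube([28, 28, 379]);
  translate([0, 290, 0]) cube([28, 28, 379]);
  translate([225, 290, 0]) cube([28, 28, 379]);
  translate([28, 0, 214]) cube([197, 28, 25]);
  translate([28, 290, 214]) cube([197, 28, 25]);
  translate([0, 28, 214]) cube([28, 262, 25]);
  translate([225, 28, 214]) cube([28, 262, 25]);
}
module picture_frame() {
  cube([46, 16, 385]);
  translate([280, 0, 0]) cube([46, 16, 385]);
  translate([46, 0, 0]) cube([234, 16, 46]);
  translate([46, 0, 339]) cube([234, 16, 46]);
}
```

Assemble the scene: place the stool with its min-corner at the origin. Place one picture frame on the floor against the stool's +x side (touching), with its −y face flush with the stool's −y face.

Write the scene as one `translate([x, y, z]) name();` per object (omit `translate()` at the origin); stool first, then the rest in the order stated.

stool();
translate([253, 0, 0]) picture_frame();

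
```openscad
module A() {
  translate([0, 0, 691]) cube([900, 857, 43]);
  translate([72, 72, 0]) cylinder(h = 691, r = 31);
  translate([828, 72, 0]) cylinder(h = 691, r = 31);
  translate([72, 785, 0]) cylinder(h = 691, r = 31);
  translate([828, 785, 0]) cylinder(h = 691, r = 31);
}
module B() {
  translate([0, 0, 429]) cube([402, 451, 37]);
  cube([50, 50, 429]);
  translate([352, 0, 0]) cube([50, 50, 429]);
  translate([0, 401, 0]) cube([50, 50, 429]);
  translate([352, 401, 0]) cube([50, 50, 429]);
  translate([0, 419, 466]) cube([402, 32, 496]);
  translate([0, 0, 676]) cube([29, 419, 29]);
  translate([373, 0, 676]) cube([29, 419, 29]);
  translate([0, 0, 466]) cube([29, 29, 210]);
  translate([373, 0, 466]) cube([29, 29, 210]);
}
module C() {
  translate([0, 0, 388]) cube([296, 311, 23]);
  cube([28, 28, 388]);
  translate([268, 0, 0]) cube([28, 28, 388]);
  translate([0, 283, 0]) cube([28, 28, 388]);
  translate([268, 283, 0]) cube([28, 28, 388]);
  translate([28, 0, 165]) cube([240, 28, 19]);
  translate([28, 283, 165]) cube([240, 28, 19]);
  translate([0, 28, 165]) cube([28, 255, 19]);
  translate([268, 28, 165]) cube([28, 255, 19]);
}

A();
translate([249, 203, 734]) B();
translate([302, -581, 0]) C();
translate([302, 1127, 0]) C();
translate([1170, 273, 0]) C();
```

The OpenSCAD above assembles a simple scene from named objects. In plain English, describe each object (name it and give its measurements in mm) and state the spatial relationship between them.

A is a rectangular dining table. The top is 900×857×43 mm with its upper surface at z = 734 mm. It stands on four round legs of 62 mm diameter, each leg's bounding box inset 41 mm from the nearest pair of top edges, running from the floor to the underside of the top.

B is a chair: 402×451 mm seat, 37 mm thick, top at z = 466 mm, on four 50 mm square corner legs flush with the seat edges. A 32 mm thick backrest slab spans the full seat width, extending 496 mm above the seat top, its back face flush with the seat's +y edge. Two armrests of 29×29 mm section run along each side from the seat's front edge to the front of the backrest, top faces 239 mm above the seat top and outer faces flush with the seat's x-edges; a 29×29 mm post under the front of each armrest stands on the seat at the front corner.

C is a simple wooden stool: a rectangular seat 296 mm (x) by 311 mm (y), 23 mm thick, top face at z = 411 mm, on four square legs, each 28×28 mm in cross-section. The legs rest on z = 0, each flush with a corner of the seat. Four stretchers, 28 mm wide and 19 mm tall, connect adjacent legs with their undersides at z = 165 mm, each running between the inner faces of the legs it joins and aligned with the legs' outer faces on the other axis.

The chair is on top of the table, centred. Three stools sit around the table at the −y, +y, +x sides.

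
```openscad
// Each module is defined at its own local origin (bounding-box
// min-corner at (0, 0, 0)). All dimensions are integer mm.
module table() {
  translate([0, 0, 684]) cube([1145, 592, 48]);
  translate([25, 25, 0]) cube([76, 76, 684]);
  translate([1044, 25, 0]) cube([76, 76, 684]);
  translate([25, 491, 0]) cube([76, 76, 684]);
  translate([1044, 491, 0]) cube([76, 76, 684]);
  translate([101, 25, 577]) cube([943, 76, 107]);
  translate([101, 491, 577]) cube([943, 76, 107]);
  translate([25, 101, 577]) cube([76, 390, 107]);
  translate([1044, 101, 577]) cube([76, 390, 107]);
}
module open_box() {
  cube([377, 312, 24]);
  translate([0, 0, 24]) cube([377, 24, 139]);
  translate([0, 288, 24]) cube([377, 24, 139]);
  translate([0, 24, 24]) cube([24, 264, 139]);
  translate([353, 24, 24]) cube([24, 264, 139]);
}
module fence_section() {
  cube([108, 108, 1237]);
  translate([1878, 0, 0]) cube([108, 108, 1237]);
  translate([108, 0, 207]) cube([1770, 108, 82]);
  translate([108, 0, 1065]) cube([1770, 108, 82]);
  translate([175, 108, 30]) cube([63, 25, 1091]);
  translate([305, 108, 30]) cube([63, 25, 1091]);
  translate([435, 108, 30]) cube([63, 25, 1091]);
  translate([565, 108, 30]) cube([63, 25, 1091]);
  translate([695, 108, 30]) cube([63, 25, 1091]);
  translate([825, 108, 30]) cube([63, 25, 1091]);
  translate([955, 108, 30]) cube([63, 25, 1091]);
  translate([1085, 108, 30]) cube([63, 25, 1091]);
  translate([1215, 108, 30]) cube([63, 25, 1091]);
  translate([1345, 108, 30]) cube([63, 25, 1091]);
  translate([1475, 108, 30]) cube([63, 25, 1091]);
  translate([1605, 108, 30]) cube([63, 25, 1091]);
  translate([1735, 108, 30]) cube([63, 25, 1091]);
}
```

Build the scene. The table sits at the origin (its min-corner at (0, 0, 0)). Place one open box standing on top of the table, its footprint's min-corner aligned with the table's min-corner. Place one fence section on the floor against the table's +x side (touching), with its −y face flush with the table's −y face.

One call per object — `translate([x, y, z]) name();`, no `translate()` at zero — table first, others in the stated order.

table();
translate([0, 0, 732]) open_box();
translate([1145, 0, 0]) fence_section();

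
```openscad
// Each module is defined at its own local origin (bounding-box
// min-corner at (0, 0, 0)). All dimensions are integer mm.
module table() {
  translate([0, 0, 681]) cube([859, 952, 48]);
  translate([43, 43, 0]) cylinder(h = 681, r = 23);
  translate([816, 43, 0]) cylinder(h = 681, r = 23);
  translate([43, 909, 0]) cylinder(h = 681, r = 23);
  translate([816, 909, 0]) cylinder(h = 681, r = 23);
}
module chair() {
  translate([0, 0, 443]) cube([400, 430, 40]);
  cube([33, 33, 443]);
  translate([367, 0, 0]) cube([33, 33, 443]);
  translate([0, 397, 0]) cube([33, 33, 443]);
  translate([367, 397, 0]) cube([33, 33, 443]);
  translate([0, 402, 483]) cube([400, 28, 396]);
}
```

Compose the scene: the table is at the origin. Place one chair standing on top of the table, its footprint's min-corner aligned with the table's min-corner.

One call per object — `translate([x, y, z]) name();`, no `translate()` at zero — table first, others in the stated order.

table();
translate([0, 0, 729]) chair();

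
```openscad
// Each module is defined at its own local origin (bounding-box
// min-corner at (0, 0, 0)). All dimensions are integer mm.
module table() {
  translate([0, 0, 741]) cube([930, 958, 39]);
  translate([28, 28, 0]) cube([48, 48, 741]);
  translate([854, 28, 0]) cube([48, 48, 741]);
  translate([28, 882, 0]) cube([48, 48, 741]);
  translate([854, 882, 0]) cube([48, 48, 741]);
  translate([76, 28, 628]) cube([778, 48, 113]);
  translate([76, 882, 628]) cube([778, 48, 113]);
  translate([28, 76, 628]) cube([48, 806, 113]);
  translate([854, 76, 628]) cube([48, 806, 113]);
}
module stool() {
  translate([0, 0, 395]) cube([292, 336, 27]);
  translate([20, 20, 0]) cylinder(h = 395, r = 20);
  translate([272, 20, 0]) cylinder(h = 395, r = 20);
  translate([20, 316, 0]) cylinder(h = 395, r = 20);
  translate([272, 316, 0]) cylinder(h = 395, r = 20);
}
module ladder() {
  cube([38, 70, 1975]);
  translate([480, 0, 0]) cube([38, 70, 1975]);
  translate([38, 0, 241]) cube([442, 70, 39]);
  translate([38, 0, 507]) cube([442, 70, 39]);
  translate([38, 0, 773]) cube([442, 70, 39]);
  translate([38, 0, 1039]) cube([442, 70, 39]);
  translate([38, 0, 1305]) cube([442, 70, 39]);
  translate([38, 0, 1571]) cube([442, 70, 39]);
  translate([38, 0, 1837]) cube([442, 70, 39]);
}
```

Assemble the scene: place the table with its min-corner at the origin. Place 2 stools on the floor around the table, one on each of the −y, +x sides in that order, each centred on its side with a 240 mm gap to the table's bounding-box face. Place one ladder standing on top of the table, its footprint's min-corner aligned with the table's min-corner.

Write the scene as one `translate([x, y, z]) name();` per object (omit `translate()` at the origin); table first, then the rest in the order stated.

table();
translate([319, -576, 0]) stool();
translate([1170, 311, 0]) stool();
translate([0, 0, 780]) ladder();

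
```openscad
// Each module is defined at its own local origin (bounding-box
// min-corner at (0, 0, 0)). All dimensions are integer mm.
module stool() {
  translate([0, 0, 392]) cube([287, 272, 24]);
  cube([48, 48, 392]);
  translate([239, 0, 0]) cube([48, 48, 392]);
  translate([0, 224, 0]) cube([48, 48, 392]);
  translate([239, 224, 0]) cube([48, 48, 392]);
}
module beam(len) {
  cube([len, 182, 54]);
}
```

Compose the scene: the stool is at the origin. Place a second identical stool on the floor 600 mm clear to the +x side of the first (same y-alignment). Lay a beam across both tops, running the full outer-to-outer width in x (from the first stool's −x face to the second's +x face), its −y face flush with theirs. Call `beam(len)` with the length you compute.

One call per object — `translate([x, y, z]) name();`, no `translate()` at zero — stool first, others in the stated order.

stool();
translate([887, 0, 0]) stool();
translate([0, 0, 416]) beam(1174);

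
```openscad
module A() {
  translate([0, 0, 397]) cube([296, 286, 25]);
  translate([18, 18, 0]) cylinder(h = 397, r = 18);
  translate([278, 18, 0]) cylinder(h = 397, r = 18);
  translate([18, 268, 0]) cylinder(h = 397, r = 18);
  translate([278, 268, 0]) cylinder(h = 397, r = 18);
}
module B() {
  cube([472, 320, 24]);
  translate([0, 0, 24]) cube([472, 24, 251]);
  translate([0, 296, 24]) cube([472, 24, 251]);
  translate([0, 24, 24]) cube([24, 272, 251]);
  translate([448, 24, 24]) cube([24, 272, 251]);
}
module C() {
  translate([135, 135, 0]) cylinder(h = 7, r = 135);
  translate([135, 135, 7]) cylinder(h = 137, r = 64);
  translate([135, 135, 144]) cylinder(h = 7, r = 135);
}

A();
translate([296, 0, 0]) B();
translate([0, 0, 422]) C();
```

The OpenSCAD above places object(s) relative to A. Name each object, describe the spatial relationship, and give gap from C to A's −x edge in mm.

A is a stool. B is an open box. C is a spool. The open box is against the stool's +x side, with their −y faces flush. The spool is on top of the stool. The gap from the spool to the stool's −x edge is 0 mm.

The spool's min-x is at 0; the stool's min-x is 0; gap = 0 mm.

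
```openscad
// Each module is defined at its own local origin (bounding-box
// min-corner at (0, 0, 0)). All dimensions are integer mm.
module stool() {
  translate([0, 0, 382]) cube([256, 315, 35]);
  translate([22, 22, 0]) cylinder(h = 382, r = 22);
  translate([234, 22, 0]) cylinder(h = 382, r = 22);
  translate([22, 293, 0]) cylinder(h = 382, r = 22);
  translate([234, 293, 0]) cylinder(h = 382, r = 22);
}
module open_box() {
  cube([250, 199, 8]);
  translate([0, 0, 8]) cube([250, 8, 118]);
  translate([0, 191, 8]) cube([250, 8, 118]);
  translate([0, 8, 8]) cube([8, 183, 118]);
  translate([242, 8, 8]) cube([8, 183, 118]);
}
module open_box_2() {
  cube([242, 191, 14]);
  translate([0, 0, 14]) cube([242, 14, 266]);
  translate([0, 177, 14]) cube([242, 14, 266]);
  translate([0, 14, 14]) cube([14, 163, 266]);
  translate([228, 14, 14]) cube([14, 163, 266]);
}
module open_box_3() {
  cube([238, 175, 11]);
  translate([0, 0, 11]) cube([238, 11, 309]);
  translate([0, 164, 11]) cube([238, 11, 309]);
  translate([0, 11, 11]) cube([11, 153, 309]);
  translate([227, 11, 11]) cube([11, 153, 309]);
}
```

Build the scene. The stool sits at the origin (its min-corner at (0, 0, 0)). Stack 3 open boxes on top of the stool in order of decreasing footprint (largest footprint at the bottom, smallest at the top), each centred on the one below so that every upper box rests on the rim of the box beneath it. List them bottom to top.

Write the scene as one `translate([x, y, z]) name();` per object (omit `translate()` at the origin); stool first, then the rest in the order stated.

stool();
translate([3, 58, 417]) open_box();
translate([7, 62, 543]) open_box_2();
translate([9, 70, 823]) open_box_3();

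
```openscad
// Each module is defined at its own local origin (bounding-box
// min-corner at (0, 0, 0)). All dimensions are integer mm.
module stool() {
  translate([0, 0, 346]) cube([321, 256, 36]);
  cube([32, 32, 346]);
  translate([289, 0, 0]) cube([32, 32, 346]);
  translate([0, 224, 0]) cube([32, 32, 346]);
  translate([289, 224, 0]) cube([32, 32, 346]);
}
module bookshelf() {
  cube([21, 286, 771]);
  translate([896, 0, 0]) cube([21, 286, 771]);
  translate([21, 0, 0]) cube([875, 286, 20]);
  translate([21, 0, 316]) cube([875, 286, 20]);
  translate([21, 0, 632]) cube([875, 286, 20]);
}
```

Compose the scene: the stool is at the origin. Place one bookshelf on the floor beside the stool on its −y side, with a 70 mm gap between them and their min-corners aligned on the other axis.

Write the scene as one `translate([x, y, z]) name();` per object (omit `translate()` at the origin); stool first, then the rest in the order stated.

stool();
translate([0, -356, 0]) bookshelf();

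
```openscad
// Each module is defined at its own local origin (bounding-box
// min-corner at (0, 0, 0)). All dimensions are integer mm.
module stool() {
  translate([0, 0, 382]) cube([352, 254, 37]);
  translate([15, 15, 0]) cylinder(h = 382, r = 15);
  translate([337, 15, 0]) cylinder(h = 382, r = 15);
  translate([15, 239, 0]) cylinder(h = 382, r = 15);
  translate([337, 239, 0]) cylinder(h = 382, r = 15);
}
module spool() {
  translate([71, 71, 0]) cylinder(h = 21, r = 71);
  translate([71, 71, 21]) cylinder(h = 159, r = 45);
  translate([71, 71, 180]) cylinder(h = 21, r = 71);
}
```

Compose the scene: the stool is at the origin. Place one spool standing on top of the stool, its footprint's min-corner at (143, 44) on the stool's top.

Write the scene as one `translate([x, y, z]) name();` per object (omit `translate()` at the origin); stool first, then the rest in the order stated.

stool();
translate([143, 44, 419]) spool();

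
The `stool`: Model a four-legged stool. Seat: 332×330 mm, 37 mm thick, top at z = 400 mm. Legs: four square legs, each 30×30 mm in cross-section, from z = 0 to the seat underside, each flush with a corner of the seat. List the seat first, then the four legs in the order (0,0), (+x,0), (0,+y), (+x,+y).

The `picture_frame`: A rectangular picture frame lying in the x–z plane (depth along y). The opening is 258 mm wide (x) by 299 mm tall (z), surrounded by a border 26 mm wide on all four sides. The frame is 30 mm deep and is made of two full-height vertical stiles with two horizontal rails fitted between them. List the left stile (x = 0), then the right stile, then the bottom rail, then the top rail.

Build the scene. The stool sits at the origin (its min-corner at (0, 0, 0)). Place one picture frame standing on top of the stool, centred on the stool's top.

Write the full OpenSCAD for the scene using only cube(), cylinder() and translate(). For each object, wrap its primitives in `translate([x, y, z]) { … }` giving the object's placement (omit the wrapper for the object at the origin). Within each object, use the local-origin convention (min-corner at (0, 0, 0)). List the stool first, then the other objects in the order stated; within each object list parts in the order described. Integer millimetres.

translate([0, 0, 363]) cube([332, 330, 37]);
cube([30, 30, 363]);
translate([302, 0, 0]) cube([30, 30, 363]);
translate([0, 300, 0]) cube([30, 30, 363]);
translate([302, 300, 0]) cube([30, 30, 363]);
translate([11, 150, 400]) {
  cube([26, 30, 351]);
  translate([284, 0, 0]) cube([26, 30, 351]);
  translate([26, 0, 0]) cube([258, 30, 26]);
  translate([26, 0, 325]) cube([258, 30, 26]);
}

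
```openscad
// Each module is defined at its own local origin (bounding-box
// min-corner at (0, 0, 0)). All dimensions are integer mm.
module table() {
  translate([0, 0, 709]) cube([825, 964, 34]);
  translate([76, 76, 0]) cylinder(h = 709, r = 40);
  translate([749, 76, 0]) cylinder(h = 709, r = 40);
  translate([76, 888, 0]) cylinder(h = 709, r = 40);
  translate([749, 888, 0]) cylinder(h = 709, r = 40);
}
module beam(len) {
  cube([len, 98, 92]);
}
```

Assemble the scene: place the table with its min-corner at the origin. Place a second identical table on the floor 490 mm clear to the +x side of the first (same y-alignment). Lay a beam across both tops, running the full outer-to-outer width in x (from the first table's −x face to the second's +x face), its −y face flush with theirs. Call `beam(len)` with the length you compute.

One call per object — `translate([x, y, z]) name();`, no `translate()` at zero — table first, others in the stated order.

table();
translate([1315, 0, 0]) table();
translate([0, 0, 743]) beam(2140);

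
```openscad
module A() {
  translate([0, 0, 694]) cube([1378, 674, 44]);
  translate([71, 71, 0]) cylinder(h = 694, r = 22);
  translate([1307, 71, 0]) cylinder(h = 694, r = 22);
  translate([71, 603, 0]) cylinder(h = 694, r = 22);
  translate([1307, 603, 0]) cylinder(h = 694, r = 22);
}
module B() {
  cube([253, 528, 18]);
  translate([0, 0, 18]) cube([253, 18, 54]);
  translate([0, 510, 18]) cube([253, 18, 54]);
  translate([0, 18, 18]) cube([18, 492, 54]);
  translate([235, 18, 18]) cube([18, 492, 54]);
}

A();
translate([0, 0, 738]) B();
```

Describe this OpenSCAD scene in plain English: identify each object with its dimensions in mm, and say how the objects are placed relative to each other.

A is a rectangular dining table. The top is 1378×674×44 mm with its upper surface at z = 738 mm. It stands on four round legs of 44 mm diameter, each leg's bounding box inset 49 mm from the nearest pair of top edges, running from the floor to the underside of the top.

B is an open storage box with external size 253×528×72 mm and wall thickness 18 mm (the base is also 18 mm thick). The base covers the whole footprint; the four walls stand on the base, with the y-facing walls full-width and the x-facing walls fitting between their inner faces.

The open box is on top of the table.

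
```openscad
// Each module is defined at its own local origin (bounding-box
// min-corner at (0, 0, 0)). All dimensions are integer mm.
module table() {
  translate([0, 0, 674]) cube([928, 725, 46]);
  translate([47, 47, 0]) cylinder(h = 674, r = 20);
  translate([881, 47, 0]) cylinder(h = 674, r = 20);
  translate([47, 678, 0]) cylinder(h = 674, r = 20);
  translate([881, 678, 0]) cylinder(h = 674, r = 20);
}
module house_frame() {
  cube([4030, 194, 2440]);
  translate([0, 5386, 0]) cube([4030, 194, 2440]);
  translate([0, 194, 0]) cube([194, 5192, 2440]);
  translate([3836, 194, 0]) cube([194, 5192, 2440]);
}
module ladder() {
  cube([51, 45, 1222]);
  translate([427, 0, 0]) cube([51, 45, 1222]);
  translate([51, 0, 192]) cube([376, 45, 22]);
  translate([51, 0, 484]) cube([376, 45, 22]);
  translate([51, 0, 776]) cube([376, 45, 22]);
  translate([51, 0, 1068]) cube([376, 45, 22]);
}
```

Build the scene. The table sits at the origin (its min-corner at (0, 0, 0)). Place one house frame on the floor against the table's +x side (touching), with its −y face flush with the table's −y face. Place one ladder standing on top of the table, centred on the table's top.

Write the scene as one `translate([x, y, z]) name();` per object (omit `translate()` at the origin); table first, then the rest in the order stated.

table();
translate([928, 0, 0]) house_frame();
translate([225, 340, 720]) ladder();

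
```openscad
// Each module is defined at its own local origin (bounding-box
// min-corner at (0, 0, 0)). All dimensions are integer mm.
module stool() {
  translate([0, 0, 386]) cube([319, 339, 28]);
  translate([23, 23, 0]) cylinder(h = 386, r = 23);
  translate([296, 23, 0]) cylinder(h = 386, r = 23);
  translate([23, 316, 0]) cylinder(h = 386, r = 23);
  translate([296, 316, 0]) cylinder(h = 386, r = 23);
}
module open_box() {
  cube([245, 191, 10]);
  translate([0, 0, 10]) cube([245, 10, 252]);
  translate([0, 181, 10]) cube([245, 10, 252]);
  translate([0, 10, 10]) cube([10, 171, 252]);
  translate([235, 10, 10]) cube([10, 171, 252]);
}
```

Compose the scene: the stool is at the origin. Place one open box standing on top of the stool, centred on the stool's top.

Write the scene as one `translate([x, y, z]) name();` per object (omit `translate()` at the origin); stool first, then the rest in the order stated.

stool();
translate([37, 74, 414]) open_box();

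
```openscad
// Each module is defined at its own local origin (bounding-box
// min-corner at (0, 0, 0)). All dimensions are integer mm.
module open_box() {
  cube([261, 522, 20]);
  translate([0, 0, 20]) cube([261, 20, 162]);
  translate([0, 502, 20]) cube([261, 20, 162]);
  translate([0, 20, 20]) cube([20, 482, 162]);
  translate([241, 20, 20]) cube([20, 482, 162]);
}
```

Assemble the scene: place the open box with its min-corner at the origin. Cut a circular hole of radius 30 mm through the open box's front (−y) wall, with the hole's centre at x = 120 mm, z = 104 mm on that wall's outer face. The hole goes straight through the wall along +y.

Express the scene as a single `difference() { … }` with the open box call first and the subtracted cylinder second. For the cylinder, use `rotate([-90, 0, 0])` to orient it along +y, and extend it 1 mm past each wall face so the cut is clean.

difference() {
  open_box();
  translate([120, -1, 104]) rotate([-90, 0, 0]) cylinder(h = 22, r = 30);
}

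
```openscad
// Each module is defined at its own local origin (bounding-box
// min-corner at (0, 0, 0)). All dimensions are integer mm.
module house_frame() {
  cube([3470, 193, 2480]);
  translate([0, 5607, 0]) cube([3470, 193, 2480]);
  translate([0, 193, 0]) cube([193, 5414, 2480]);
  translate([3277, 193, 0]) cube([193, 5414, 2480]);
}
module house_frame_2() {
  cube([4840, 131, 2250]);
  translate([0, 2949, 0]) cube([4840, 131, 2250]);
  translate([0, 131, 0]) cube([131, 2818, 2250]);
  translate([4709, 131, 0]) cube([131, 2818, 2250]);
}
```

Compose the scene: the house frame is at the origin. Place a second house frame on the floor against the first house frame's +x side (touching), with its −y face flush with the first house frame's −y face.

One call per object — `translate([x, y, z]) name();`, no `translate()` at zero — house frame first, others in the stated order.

house_frame();
translate([3470, 0, 0]) house_frame_2();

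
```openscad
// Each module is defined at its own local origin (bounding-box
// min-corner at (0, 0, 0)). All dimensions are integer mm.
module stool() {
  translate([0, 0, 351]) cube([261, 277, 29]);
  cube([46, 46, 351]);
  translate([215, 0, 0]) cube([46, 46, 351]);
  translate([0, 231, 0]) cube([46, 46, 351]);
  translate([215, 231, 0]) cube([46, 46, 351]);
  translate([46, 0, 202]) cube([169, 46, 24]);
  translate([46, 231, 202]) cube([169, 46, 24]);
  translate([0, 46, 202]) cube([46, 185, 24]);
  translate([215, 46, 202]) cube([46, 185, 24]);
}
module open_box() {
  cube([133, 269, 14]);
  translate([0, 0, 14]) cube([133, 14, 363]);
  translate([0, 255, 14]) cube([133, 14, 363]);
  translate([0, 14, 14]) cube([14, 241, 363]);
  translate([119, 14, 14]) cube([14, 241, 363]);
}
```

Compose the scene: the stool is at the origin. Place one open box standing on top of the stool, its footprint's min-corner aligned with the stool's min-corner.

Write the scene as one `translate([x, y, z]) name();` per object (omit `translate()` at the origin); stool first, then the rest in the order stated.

stool();
translate([0, 0, 380]) open_box();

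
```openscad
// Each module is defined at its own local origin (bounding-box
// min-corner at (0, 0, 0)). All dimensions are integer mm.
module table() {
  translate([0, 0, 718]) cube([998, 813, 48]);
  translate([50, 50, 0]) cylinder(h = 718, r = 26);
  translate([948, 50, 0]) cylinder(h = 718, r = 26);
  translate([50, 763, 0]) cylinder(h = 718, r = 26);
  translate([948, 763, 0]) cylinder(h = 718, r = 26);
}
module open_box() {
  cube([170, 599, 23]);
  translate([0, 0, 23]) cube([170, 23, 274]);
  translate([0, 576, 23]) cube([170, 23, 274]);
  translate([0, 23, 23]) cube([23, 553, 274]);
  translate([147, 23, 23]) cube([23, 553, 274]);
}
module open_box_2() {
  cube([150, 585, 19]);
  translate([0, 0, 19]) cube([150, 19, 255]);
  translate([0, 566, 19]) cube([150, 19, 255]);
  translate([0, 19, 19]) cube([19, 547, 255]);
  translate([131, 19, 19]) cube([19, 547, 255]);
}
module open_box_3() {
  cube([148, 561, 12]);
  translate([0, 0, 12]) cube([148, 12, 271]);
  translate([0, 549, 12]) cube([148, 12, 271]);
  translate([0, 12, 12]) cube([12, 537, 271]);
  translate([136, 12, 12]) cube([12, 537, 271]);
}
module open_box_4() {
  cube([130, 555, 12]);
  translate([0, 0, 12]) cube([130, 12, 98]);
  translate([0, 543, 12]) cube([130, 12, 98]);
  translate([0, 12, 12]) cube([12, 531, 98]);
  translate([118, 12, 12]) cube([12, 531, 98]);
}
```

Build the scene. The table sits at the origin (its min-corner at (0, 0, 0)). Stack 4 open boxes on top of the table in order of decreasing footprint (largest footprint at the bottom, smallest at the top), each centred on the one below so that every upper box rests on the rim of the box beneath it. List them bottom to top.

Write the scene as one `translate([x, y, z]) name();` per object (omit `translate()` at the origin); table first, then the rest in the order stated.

table();
translate([414, 107, 766]) open_box();
translate([424, 114, 1063]) open_box_2();
translate([425, 126, 1337]) open_box_3();
translate([434, 129, 1620]) open_box_4();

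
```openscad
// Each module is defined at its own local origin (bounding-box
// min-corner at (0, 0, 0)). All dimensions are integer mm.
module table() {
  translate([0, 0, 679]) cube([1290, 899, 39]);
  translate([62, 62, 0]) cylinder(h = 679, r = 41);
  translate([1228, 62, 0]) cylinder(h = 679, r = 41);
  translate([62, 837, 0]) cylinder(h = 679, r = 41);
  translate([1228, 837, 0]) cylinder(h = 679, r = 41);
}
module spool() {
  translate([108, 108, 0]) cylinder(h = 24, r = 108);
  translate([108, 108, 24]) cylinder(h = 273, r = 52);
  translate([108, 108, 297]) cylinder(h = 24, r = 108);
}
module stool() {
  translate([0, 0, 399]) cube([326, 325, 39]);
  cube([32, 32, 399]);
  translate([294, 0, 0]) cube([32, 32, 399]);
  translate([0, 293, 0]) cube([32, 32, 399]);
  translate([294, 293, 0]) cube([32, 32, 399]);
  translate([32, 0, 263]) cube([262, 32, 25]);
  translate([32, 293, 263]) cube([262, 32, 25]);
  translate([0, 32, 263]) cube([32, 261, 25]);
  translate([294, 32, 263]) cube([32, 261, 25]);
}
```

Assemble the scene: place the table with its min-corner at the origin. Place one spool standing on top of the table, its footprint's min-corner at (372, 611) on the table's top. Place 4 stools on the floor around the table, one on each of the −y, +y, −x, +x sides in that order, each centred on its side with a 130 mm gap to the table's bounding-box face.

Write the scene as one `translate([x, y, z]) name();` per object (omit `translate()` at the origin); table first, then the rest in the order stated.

table();
translate([372, 611, 718]) spool();
translate([482, -455, 0]) stool();
translate([482, 1029, 0]) stool();
translate([-456, 287, 0]) stool();
translate([1420, 287, 0]) stool();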